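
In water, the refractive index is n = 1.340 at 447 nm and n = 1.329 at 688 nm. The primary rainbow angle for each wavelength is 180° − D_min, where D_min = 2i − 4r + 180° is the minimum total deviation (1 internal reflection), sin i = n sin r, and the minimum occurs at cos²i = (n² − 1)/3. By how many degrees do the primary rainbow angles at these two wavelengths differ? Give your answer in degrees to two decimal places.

1.59°

At 447 nm (n = 1.340): cos²i = 0.26520 → i = 59.004°, r = 39.770°, D_min = 138.929°, rainbow angle = 41.071°.
At 688 nm (n = 1.329): cos²i = 0.25541 → i = 59.643°, r = 40.487°, D_min = 137.337°, rainbow angle = 42.663°.
Angular width = |41.071° − 42.663°| = 1.592°.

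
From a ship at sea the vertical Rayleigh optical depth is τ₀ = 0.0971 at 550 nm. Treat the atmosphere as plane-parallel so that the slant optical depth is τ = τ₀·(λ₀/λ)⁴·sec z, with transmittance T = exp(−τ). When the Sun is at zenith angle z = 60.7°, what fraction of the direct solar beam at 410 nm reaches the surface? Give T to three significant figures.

sec 60.7° = 2.0434.
τ = 0.0971 × (550/410)⁴ × 2.0434 = 0.0971 × 3.2383 × 2.0434 = 0.6425.
T = exp(−0.6425) = 0.5260.

0.526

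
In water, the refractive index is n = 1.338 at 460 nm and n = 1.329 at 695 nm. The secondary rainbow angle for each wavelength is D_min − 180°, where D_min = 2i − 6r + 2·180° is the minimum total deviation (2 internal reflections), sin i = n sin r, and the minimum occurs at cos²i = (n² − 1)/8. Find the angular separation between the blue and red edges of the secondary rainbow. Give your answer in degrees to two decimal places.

2.36°

At 460 nm (n = 1.338): cos²i = 0.09878 → i = 71.682°, r = 45.195°, D_min = 232.193°, rainbow angle = 52.193°.
At 695 nm (n = 1.329): cos²i = 0.09578 → i = 71.972°, r = 45.685°, D_min = 229.837°, rainbow angle = 49.837°.
Angular width = |52.193° − 49.837°| = 2.356°.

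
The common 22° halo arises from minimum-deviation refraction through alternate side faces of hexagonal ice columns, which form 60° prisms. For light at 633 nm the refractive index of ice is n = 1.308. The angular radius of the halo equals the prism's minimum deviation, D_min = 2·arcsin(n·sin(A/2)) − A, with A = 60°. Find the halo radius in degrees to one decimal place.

21.7°

n·sin(A/2) = 1.308 × sin 30° = 1.308 × 0.5000 = 0.6540.
D_min = 2·arcsin(0.6540) − 60° = 2 × 40.844° − 60° = 21.688°.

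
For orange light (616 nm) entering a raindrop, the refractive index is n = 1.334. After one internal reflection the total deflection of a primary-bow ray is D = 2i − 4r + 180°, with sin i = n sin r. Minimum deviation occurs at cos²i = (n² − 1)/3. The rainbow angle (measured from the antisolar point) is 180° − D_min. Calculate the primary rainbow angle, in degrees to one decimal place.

41.9°

cos²i = (1.77956 − 1)/3 = 0.25985; i = arccos(0.50976) = 59.352°.
sin r = sin 59.352°/1.334 = 0.64492; r = 40.159°.
D_min = 2·59.352° − 4·40.159° + 180° = 138.067°.
Rainbow angle = 180° − D_min = 41.933°.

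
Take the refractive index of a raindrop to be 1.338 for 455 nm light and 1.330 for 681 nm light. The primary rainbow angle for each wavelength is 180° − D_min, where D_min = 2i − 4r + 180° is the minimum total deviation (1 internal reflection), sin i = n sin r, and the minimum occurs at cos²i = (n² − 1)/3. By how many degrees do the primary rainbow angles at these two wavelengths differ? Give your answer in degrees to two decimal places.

1.16°

At 455 nm (n = 1.338): cos²i = 0.26341 → i = 59.120°, r = 39.899°, D_min = 138.643°, rainbow angle = 41.357°.
At 681 nm (n = 1.330): cos²i = 0.25630 → i = 59.585°, r = 40.422°, D_min = 137.484°, rainbow angle = 42.516°.
Angular width = |41.357° − 42.516°| = 1.160°.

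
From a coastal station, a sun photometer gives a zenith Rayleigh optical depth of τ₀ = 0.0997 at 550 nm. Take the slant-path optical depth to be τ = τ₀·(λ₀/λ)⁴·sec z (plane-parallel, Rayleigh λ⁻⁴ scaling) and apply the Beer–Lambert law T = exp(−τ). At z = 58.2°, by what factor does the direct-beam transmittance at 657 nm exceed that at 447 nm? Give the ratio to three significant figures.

1.41

Airmass: sec 58.2° = 1.8977.
τ(657 nm) = 0.0997 × (550/657)⁴ × 1.8977 = 0.0997 × 0.4911 × 1.8977 = 0.0929.
τ(447 nm) = 0.0997 × (550/447)⁴ × 1.8977 = 0.0997 × 2.2920 × 1.8977 = 0.4337.
T(657)/T(447) = exp(τ_B − τ_A) = exp(0.3407) = 1.4060.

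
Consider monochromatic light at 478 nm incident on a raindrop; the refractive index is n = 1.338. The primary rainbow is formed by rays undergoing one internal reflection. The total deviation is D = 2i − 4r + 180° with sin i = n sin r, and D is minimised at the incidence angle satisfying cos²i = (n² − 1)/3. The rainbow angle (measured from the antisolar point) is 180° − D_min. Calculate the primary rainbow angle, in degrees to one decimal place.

41.4°

cos²i = (1.79024 − 1)/3 = 0.26341; i = arccos(0.51324) = 59.120°.
sin r = sin 59.120°/1.338 = 0.64144; r = 39.899°.
D_min = 2·59.120° − 4·39.899° + 180° = 138.643°.
Rainbow angle = 180° − D_min = 41.357°.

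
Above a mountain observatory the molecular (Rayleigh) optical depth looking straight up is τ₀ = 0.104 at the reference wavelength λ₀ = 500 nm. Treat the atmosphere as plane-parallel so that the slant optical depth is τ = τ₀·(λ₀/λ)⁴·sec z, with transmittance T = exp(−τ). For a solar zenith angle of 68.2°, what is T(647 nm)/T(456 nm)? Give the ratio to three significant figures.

1.36

Airmass: sec 68.2° = 2.6927.
τ(647 nm) = 0.104 × (500/647)⁴ × 2.6927 = 0.104 × 0.3567 × 2.6927 = 0.0999.
τ(456 nm) = 0.104 × (500/456)⁴ × 2.6927 = 0.104 × 1.4455 × 2.6927 = 0.4048.
T(647)/T(456) = exp(τ_B − τ_A) = exp(0.3049) = 1.3565.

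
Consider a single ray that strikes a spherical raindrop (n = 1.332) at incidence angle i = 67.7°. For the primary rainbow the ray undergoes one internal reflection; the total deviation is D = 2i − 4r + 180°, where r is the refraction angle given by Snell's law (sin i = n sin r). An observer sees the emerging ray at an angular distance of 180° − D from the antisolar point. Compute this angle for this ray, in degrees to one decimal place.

40.6°

sin r = sin 67.7° / 1.332 = 0.9252/1.332 = 0.6946; r = 44.00°.
D = 2·67.7° − 4·44.00° + 180° = 135.40° − 175.98° + 180° = 139.42°.
Angle from antisolar point = 180° − D = 40.58°.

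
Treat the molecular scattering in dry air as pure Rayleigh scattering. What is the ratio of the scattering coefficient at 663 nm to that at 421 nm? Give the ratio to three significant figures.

0.163

Rayleigh scattering ∝ λ⁻⁴, so the ratio of coefficients is the inverse fourth power of the wavelength ratio.
σ(663)/σ(421) = (421/663)⁴ = (0.6350)⁴ = 0.1626.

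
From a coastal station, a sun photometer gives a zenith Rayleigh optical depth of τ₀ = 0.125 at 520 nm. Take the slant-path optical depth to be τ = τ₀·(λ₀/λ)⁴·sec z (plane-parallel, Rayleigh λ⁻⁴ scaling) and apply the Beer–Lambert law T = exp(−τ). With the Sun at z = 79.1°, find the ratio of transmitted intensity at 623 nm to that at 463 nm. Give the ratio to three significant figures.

Airmass: sec 79.1° = 5.2883.
τ(623 nm) = 0.125 × (520/623)⁴ × 5.2883 = 0.125 × 0.4854 × 5.2883 = 0.3208.
τ(463 nm) = 0.125 × (520/463)⁴ × 5.2883 = 0.125 × 1.5911 × 5.2883 = 1.0518.
T(623)/T(463) = exp(τ_B − τ_A) = exp(0.7309) = 2.0770.

2.08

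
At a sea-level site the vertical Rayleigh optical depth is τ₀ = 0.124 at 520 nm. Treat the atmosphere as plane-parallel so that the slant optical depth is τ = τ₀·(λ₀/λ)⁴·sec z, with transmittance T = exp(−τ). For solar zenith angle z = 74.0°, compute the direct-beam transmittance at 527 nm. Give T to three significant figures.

sec 74.0° = 3.6280.
τ = 0.124 × (520/527)⁴ × 3.6280 = 0.124 × 0.9479 × 3.6280 = 0.4264.
T = exp(−0.4264) = 0.6528.

0.653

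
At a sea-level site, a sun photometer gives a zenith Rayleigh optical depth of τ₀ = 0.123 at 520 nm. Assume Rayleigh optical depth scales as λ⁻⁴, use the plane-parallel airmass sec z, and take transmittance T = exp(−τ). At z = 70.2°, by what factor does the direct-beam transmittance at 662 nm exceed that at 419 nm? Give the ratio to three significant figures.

Airmass: sec 70.2° = 2.9521.
τ(662 nm) = 0.123 × (520/662)⁴ × 2.9521 = 0.123 × 0.3807 × 2.9521 = 0.1382.
τ(419 nm) = 0.123 × (520/419)⁴ × 2.9521 = 0.123 × 2.3722 × 2.9521 = 0.8614.
T(662)/T(419) = exp(τ_B − τ_A) = exp(0.7232) = 2.0609.

2.06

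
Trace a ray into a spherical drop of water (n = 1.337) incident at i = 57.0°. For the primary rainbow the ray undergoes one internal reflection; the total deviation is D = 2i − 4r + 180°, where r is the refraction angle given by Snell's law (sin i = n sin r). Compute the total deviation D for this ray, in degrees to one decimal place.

138.6°

sin r = sin 57.0° / 1.337 = 0.8387/1.337 = 0.6273; r = 38.85°.
D = 2·57.0° − 4·38.85° + 180° = 114.00° − 155.40° + 180° = 138.60°.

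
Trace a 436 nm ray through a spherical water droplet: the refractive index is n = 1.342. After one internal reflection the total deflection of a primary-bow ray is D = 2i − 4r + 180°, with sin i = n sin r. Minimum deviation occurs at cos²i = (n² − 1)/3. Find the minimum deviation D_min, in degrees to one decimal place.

139.2°

cos²i = (1.80096 − 1)/3 = 0.26699; i = arccos(0.51671) = 58.888°.
sin r = sin 58.888°/1.342 = 0.63797; r = 39.641°.
D_min = 2·58.888° − 4·39.641° + 180° = 139.213°.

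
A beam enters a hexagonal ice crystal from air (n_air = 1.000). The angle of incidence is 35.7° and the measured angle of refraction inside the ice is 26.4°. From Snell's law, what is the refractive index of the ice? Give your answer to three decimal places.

1.312

n = sin θ_i / sin θ_r = sin 35.7° / sin 26.4° = 0.5835 / 0.4446 = 1.3124.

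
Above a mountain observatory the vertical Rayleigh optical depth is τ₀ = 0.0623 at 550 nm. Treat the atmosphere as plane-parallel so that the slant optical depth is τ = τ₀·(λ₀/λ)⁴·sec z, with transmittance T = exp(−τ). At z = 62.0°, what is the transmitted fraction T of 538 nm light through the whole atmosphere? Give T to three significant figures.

0.865

sec 62.0° = 2.1301.
τ = 0.0623 × (550/538)⁴ × 2.1301 = 0.0623 × 1.0922 × 2.1301 = 0.1449.
T = exp(−0.1449) = 0.8651.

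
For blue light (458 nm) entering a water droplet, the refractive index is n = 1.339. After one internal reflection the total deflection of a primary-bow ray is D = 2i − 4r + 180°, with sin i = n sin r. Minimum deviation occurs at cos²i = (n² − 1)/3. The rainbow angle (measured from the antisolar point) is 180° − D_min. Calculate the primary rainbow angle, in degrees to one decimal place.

cos²i = (1.79292 − 1)/3 = 0.26431; i = arccos(0.51411) = 59.062°.
sin r = sin 59.062°/1.339 = 0.64057; r = 39.834°.
D_min = 2·59.062° − 4·39.834° + 180° = 138.786°.
Rainbow angle = 180° − D_min = 41.214°.

41.2°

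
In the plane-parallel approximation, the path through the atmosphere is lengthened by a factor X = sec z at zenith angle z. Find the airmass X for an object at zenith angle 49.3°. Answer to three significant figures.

1.53

X = sec z = 1/cos 49.3° = 1/0.6521 = 1.5335.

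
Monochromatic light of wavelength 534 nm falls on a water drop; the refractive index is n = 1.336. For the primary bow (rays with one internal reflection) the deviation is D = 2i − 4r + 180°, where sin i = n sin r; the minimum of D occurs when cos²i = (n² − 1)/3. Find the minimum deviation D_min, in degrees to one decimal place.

138.4°

cos²i = (1.78490 − 1)/3 = 0.26163; i = arccos(0.51150) = 59.236°.
sin r = sin 59.236°/1.336 = 0.64318; r = 40.029°.
D_min = 2·59.236° − 4·40.029° + 180° = 138.356°.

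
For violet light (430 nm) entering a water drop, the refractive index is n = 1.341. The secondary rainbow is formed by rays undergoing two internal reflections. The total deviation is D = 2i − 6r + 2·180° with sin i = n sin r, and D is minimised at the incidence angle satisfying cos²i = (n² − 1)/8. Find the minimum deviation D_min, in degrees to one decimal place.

cos²i = (1.79828 − 1)/8 = 0.09979; i = arccos(0.31589) = 71.586°.
sin r = sin 71.586°/1.341 = 0.70753; r = 45.034°.
D_min = 2·71.586° − 6·45.034° + 360° = 232.966°.

233.0°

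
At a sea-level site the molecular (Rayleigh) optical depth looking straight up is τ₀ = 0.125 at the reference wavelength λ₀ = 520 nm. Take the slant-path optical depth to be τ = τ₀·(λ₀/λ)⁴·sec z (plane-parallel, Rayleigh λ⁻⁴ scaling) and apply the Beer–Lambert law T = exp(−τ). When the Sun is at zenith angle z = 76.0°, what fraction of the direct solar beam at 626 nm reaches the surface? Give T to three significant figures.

0.782

sec 76.0° = 4.1336.
τ = 0.125 × (520/626)⁴ × 4.1336 = 0.125 × 0.4761 × 4.1336 = 0.2460.
T = exp(−0.2460) = 0.7819.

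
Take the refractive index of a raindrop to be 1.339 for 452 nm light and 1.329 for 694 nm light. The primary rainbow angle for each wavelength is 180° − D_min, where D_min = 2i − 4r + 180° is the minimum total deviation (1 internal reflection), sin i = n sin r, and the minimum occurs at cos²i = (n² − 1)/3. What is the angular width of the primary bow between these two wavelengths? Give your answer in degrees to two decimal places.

1.45°

At 452 nm (n = 1.339): cos²i = 0.26431 → i = 59.062°, r = 39.834°, D_min = 138.786°, rainbow angle = 41.214°.
At 694 nm (n = 1.329): cos²i = 0.25541 → i = 59.643°, r = 40.487°, D_min = 137.337°, rainbow angle = 42.663°.
Angular width = |41.214° − 42.663°| = 1.450°.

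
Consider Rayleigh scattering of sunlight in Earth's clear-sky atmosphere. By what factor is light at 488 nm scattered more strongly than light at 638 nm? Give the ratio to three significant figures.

Rayleigh scattering ∝ λ⁻⁴, so the ratio of coefficients is the inverse fourth power of the wavelength ratio.
σ(488)/σ(638) = (638/488)⁴ = (1.3074)⁴ = 2.921.

2.92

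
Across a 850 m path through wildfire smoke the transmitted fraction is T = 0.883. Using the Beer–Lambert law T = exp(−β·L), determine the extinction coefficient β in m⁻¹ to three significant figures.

Beer–Lambert: T = exp(−βL) ⇒ β = −ln(T)/L = −ln(0.883)/850 = 0.1244/850 = 0.0001464 m⁻¹.

0.000146 m⁻¹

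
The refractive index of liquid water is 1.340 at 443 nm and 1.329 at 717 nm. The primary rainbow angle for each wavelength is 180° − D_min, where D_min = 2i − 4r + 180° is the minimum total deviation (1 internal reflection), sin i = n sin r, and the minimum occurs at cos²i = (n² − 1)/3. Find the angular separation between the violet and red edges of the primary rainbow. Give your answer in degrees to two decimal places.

At 443 nm (n = 1.340): cos²i = 0.26520 → i = 59.004°, r = 39.770°, D_min = 138.929°, rainbow angle = 41.071°.
At 717 nm (n = 1.329): cos²i = 0.25541 → i = 59.643°, r = 40.487°, D_min = 137.337°, rainbow angle = 42.663°.
Angular width = |41.071° − 42.663°| = 1.592°.

1.59°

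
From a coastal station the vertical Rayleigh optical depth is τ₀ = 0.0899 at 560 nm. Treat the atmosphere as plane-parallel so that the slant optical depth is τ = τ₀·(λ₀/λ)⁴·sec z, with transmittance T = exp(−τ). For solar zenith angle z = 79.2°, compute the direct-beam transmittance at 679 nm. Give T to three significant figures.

sec 79.2° = 5.3367.
τ = 0.0899 × (560/679)⁴ × 5.3367 = 0.0899 × 0.4627 × 5.3367 = 0.2220.
T = exp(−0.2220) = 0.8009.

0.801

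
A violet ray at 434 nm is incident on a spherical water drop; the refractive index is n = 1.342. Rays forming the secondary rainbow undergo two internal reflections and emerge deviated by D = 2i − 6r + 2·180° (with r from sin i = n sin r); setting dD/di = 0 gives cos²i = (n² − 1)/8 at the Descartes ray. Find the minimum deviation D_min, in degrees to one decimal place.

cos²i = (1.80096 − 1)/8 = 0.10012; i = arccos(0.31642) = 71.554°.
sin r = sin 71.554°/1.342 = 0.70687; r = 44.981°.
D_min = 2·71.554° − 6·44.981° + 360° = 233.222°.

233.2°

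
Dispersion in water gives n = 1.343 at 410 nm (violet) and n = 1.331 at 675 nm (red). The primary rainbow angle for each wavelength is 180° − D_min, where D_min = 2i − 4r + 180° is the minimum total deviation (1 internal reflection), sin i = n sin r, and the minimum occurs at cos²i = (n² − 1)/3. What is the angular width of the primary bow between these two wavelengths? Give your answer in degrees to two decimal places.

1.72°

At 410 nm (n = 1.343): cos²i = 0.26788 → i = 58.830°, r = 39.577°, D_min = 139.354°, rainbow angle = 40.646°.
At 675 nm (n = 1.331): cos²i = 0.25719 → i = 59.527°, r = 40.356°, D_min = 137.630°, rainbow angle = 42.370°.
Angular width = |40.646° − 42.370°| = 1.724°.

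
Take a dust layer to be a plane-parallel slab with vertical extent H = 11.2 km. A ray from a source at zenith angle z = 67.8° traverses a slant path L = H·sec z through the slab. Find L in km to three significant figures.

sec z = 1/cos 67.8° = 2.6466.
L = 11.2 × 2.6466 = 29.642 km.

29.6 km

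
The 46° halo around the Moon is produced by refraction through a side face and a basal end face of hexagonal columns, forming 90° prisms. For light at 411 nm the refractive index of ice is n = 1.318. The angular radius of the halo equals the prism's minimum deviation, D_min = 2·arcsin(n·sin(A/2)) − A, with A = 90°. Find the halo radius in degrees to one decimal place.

47.5°

n·sin(A/2) = 1.318 × sin 45° = 1.318 × 0.7071 = 0.9320.
D_min = 2·arcsin(0.9320) − 90° = 2 × 68.743° − 90° = 47.487°.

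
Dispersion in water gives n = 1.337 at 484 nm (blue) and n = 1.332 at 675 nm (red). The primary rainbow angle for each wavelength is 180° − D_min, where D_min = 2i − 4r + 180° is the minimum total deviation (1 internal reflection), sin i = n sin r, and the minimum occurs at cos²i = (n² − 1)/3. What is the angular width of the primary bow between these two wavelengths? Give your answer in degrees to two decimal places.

0.72°

At 484 nm (n = 1.337): cos²i = 0.26252 → i = 59.178°, r = 39.964°, D_min = 138.500°, rainbow angle = 41.500°.
At 675 nm (n = 1.332): cos²i = 0.25807 → i = 59.469°, r = 40.290°, D_min = 137.776°, rainbow angle = 42.224°.
Angular width = |41.500° − 42.224°| = 0.724°.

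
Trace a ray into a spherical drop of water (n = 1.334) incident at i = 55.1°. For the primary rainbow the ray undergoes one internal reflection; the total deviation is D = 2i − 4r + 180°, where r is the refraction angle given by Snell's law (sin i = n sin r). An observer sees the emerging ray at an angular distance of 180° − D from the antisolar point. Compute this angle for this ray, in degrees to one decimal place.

sin r = sin 55.1° / 1.334 = 0.8202/1.334 = 0.6148; r = 37.94°.
D = 2·55.1° − 4·37.94° + 180° = 110.20° − 151.75° + 180° = 138.45°.
Angle from antisolar point = 180° − D = 41.55°.

41.6°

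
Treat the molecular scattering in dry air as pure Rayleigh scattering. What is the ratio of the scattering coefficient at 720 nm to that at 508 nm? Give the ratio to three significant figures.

0.248

Rayleigh scattering ∝ λ⁻⁴, so the ratio of coefficients is the inverse fourth power of the wavelength ratio.
σ(720)/σ(508) = (508/720)⁴ = (0.7056)⁴ = 0.2478.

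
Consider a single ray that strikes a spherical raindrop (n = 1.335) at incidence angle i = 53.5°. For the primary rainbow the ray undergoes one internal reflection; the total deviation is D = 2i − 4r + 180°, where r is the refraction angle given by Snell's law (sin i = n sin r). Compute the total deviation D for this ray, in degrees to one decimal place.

sin r = sin 53.5° / 1.335 = 0.8039/1.335 = 0.6021; r = 37.02°.
D = 2·53.5° − 4·37.02° + 180° = 107.00° − 148.09° + 180° = 138.91°.

138.9°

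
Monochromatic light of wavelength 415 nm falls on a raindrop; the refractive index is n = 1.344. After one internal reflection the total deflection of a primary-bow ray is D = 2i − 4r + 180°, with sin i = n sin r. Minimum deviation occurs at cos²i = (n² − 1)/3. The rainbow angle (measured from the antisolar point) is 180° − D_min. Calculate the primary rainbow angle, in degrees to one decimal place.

40.5°

cos²i = (1.80634 − 1)/3 = 0.26878; i = arccos(0.51844) = 58.772°.
sin r = sin 58.772°/1.344 = 0.63625; r = 39.512°.
D_min = 2·58.772° − 4·39.512° + 180° = 139.495°.
Rainbow angle = 180° − D_min = 40.505°.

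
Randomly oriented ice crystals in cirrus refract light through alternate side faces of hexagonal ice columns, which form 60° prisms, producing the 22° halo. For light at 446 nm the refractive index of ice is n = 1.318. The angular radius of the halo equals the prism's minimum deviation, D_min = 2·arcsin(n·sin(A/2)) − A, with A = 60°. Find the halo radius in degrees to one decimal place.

22.4°

n·sin(A/2) = 1.318 × sin 30° = 1.318 × 0.5000 = 0.6590.
D_min = 2·arcsin(0.6590) − 60° = 2 × 41.224° − 60° = 22.447°.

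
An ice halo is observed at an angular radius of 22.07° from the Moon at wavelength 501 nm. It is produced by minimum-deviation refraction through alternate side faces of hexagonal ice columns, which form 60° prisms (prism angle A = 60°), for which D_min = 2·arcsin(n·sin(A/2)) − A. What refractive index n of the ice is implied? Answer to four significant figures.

1.313

Rearranging: n = sin((D_min + A)/2) / sin(A/2).
(D_min + A)/2 = (22.07° + 60°)/2 = 41.035°.
n = sin 41.035° / sin 30° = 0.6565 / 0.5000 = 1.3130.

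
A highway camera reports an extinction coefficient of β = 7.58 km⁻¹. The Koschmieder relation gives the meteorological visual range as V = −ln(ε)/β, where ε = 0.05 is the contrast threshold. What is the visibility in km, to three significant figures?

0.395 km

V = −ln(0.05) / 7.58 = 2.996 / 7.58 = 0.3952 km.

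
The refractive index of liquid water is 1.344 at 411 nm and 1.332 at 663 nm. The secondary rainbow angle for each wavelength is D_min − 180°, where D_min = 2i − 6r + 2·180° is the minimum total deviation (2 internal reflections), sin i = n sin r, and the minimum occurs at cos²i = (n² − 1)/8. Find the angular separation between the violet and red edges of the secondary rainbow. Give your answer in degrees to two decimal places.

3.10°

At 411 nm (n = 1.344): cos²i = 0.10079 → i = 71.490°, r = 44.874°, D_min = 233.733°, rainbow angle = 53.733°.
At 663 nm (n = 1.332): cos²i = 0.09678 → i = 71.875°, r = 45.520°, D_min = 230.628°, rainbow angle = 50.628°.
Angular width = |53.733° − 50.628°| = 3.104°.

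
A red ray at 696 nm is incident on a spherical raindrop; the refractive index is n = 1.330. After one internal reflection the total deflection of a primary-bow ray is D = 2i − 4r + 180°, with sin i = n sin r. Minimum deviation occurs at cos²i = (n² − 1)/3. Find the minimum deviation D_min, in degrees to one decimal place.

cos²i = (1.76890 − 1)/3 = 0.25630; i = arccos(0.50626) = 59.585°.
sin r = sin 59.585°/1.330 = 0.64841; r = 40.422°.
D_min = 2·59.585° − 4·40.422° + 180° = 137.484°.

137.5°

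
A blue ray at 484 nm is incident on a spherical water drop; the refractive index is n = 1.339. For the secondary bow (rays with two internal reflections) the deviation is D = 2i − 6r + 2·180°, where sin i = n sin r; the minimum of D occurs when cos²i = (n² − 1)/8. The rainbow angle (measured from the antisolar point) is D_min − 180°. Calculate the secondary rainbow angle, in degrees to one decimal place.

52.5°

cos²i = (1.79292 − 1)/8 = 0.09912; i = arccos(0.31483) = 71.650°.
sin r = sin 71.650°/1.339 = 0.70885; r = 45.141°.
D_min = 2·71.650° − 6·45.141° + 360° = 232.451°.
Rainbow angle = D_min − 180° = 52.451°.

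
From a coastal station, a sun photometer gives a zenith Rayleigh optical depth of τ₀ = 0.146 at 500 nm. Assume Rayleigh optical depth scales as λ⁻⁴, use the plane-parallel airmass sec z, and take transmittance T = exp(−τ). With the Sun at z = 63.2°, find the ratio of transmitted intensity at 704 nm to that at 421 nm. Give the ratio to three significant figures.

1.75

Airmass: sec 63.2° = 2.2179.
τ(704 nm) = 0.146 × (500/704)⁴ × 2.2179 = 0.146 × 0.2544 × 2.2179 = 0.0824.
τ(421 nm) = 0.146 × (500/421)⁴ × 2.2179 = 0.146 × 1.9895 × 2.2179 = 0.6442.
T(704)/T(421) = exp(τ_B − τ_A) = exp(0.5618) = 1.7539.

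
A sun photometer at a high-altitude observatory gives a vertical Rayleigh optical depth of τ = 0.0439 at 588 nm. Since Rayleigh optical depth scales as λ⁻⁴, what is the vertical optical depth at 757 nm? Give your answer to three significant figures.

0.0160

τ(757 nm) = τ(588 nm) × (588/757)⁴ = 0.0439 × (0.7768)⁴ = 0.0439 × 0.3640 = 0.0160.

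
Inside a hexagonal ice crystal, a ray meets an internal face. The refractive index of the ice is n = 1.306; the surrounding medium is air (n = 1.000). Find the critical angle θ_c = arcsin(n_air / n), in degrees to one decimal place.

50.0°

sin θ_c = n_air / n = 1.000 / 1.306 = 0.7657.
θ_c = arcsin(0.7657) = 49.97°.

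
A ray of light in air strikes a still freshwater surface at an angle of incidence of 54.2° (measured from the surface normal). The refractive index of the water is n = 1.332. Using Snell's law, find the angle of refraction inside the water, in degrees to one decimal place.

Snell: sin θ_r = sin θ_i / n = sin 54.2° / 1.332 = 0.8111 / 1.332 = 0.6089.
θ_r = arcsin(0.6089) = 37.51°.

37.5°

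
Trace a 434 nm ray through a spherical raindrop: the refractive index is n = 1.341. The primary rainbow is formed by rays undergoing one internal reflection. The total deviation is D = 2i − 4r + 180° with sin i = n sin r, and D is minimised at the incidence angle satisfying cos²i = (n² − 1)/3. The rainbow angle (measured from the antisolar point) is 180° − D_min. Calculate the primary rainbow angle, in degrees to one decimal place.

cos²i = (1.79828 − 1)/3 = 0.26609; i = arccos(0.51584) = 58.946°.
sin r = sin 58.946°/1.341 = 0.63884; r = 39.705°.
D_min = 2·58.946° − 4·39.705° + 180° = 139.071°.
Rainbow angle = 180° − D_min = 40.929°.

40.9°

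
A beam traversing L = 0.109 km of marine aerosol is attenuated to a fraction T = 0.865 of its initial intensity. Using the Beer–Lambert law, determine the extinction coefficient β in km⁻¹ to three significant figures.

1.33 km⁻¹

Beer–Lambert: T = exp(−βL) ⇒ β = −ln(T)/L = −ln(0.865)/0.109 = 0.1450/0.109 = 1.331 km⁻¹.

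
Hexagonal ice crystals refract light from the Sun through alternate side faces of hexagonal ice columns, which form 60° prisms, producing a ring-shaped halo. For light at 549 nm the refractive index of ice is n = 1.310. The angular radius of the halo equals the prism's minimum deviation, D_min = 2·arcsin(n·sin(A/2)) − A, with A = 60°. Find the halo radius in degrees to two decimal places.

21.84°

n·sin(A/2) = 1.310 × sin 30° = 1.310 × 0.5000 = 0.6550.
D_min = 2·arcsin(0.6550) − 60° = 2 × 40.920° − 60° = 21.839°.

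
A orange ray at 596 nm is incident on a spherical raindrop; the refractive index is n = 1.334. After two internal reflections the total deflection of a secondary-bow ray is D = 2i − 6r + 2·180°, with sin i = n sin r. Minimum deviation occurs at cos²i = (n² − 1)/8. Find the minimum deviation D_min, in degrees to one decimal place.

cos²i = (1.77956 − 1)/8 = 0.09744; i = arccos(0.31216) = 71.810°.
sin r = sin 71.810°/1.334 = 0.71217; r = 45.411°.
D_min = 2·71.810° − 6·45.411° + 360° = 231.153°.

231.2°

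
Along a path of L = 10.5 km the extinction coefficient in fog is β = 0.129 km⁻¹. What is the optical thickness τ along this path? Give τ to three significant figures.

1.35

τ = β·L = 0.129 × 10.5 = 1.3545.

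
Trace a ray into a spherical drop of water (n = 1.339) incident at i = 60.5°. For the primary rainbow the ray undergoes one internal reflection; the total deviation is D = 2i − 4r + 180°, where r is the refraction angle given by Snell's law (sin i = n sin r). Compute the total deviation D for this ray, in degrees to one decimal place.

138.8°

sin r = sin 60.5° / 1.339 = 0.8704/1.339 = 0.6500; r = 40.54°.
D = 2·60.5° − 4·40.54° + 180° = 121.00° − 162.17° + 180° = 138.83°.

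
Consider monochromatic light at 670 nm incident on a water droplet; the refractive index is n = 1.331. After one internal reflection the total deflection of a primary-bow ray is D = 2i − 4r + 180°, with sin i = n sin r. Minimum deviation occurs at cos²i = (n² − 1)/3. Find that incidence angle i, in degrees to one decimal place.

cos²i = (1.331² − 1)/3 = (1.77156 − 1)/3 = 0.25719.
cos i = 0.50714, so i = 59.527°.

59.5°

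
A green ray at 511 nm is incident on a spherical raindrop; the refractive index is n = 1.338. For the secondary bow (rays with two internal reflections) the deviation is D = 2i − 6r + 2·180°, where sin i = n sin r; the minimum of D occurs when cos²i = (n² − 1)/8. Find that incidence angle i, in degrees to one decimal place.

71.7°

cos²i = (1.338² − 1)/8 = (1.79024 − 1)/8 = 0.09878.
cos i = 0.31429, so i = 71.682°.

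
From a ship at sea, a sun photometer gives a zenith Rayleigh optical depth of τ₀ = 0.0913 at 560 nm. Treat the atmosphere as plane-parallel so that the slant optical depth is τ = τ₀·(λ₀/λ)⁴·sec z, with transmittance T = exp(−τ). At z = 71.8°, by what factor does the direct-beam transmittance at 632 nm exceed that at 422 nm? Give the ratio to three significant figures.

2.07

Airmass: sec 71.8° = 3.2017.
τ(632 nm) = 0.0913 × (560/632)⁴ × 3.2017 = 0.0913 × 0.6164 × 3.2017 = 0.1802.
τ(422 nm) = 0.0913 × (560/422)⁴ × 3.2017 = 0.0913 × 3.1010 × 3.2017 = 0.9065.
T(632)/T(422) = exp(τ_B − τ_A) = exp(0.7263) = 2.0674.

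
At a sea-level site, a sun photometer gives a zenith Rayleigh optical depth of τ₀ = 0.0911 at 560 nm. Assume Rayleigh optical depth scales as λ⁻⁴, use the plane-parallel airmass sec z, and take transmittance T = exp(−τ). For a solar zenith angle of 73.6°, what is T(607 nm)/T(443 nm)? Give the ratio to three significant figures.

1.80

Airmass: sec 73.6° = 3.5418.
τ(607 nm) = 0.0911 × (560/607)⁴ × 3.5418 = 0.0911 × 0.7244 × 3.5418 = 0.2337.
τ(443 nm) = 0.0911 × (560/443)⁴ × 3.5418 = 0.0911 × 2.5535 × 3.5418 = 0.8239.
T(607)/T(443) = exp(τ_B − τ_A) = exp(0.5902) = 1.8043.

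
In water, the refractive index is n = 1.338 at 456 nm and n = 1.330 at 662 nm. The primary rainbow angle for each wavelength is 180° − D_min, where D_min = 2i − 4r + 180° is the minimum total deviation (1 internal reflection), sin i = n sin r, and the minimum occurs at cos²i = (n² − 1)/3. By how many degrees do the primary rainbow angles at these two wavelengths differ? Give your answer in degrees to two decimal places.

At 456 nm (n = 1.338): cos²i = 0.26341 → i = 59.120°, r = 39.899°, D_min = 138.643°, rainbow angle = 41.357°.
At 662 nm (n = 1.330): cos²i = 0.25630 → i = 59.585°, r = 40.422°, D_min = 137.484°, rainbow angle = 42.516°.
Angular width = |41.357° − 42.516°| = 1.160°.

1.16°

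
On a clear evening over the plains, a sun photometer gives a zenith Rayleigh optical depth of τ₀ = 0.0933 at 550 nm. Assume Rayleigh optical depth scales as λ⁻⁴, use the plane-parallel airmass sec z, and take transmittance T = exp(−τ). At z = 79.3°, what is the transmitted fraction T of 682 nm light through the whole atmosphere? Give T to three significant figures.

sec 79.3° = 5.3860.
τ = 0.0933 × (550/682)⁴ × 5.3860 = 0.0933 × 0.4230 × 5.3860 = 0.2125.
T = exp(−0.2125) = 0.8085.

0.809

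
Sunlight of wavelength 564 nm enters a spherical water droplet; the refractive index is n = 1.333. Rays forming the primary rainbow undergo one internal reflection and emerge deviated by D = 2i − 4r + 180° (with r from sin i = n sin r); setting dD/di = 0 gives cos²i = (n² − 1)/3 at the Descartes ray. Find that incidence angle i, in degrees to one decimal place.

cos²i = (1.333² − 1)/3 = (1.77689 − 1)/3 = 0.25896.
cos i = 0.50888, so i = 59.410°.

59.4°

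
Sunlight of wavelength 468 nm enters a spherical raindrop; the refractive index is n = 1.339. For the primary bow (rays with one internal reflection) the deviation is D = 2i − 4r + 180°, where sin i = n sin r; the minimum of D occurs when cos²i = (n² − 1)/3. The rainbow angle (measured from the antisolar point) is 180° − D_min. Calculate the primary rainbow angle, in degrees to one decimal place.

41.2°

cos²i = (1.79292 − 1)/3 = 0.26431; i = arccos(0.51411) = 59.062°.
sin r = sin 59.062°/1.339 = 0.64057; r = 39.834°.
D_min = 2·59.062° − 4·39.834° + 180° = 138.786°.
Rainbow angle = 180° − D_min = 41.214°.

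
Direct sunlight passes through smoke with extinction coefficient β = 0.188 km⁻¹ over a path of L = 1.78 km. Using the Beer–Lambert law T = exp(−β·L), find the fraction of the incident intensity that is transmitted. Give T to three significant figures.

τ = β·L = 0.188 × 1.78 = 0.3346.
T = exp(−0.3346) = 0.7156.

0.716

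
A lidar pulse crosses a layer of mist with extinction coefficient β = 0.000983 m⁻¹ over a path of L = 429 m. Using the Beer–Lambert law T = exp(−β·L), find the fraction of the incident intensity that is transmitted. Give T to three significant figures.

τ = β·L = 0.000983 × 429 = 0.4217.
T = exp(−0.4217) = 0.6559.

0.656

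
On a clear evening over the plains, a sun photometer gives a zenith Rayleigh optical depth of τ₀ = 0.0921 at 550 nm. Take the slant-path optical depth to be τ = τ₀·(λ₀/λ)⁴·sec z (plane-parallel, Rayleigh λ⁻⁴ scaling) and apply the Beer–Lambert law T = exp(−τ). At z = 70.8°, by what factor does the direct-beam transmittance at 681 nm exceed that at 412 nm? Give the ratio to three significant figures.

2.16

Airmass: sec 70.8° = 3.0407.
τ(681 nm) = 0.0921 × (550/681)⁴ × 3.0407 = 0.0921 × 0.4255 × 3.0407 = 0.1192.
τ(412 nm) = 0.0921 × (550/412)⁴ × 3.0407 = 0.0921 × 3.1759 × 3.0407 = 0.8894.
T(681)/T(412) = exp(τ_B − τ_A) = exp(0.7703) = 2.1603.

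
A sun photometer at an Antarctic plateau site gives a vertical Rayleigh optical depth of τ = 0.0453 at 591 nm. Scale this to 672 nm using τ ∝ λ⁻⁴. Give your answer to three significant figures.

τ(672 nm) = τ(591 nm) × (591/672)⁴ = 0.0453 × (0.8795)⁴ = 0.0453 × 0.5982 = 0.0271.

0.0271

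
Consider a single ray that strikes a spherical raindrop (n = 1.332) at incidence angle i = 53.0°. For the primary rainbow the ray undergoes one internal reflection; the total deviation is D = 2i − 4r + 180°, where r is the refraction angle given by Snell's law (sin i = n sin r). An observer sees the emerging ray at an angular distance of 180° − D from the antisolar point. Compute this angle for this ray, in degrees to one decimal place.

sin r = sin 53.0° / 1.332 = 0.7986/1.332 = 0.5996; r = 36.84°.
D = 2·53.0° − 4·36.84° + 180° = 106.00° − 147.36° + 180° = 138.64°.
Angle from antisolar point = 180° − D = 41.36°.

41.4°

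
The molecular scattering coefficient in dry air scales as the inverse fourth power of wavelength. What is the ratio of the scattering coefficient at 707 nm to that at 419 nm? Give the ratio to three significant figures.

0.123

Rayleigh scattering ∝ λ⁻⁴, so the ratio of coefficients is the inverse fourth power of the wavelength ratio.
σ(707)/σ(419) = (419/707)⁴ = (0.5926)⁴ = 0.1234.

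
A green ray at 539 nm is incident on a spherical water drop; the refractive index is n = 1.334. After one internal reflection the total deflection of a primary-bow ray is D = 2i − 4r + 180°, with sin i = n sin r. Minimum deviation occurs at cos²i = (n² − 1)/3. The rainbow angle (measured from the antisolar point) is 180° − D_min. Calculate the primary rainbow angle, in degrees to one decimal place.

cos²i = (1.77956 − 1)/3 = 0.25985; i = arccos(0.50976) = 59.352°.
sin r = sin 59.352°/1.334 = 0.64492; r = 40.159°.
D_min = 2·59.352° − 4·40.159° + 180° = 138.067°.
Rainbow angle = 180° − D_min = 41.933°.

41.9°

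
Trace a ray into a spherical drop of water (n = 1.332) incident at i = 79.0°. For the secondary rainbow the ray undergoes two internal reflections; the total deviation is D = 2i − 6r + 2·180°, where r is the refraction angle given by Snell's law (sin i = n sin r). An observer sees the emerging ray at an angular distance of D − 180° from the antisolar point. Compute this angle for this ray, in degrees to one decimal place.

53.2°

sin r = sin 79.0° / 1.332 = 0.9816/1.332 = 0.7370; r = 47.47°.
D = 2·79.0° − 6·47.47° + 2·180° = 158.00° − 284.84° + 360° = 233.16°.
Angle from antisolar point = D − 180° = 53.16°.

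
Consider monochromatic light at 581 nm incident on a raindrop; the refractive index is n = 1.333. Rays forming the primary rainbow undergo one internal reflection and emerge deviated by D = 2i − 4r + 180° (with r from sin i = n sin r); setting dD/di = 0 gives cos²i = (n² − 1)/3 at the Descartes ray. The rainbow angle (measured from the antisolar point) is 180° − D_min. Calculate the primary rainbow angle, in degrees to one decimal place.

cos²i = (1.77689 − 1)/3 = 0.25896; i = arccos(0.50888) = 59.410°.
sin r = sin 59.410°/1.333 = 0.64579; r = 40.225°.
D_min = 2·59.410° − 4·40.225° + 180° = 137.922°.
Rainbow angle = 180° − D_min = 42.078°.

42.1°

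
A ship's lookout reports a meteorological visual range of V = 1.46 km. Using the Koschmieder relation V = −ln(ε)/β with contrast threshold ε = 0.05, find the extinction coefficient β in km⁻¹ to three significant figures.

2.05 km⁻¹

β = −ln(0.05) / V = 2.996 / 1.46 = 2.0519 km⁻¹.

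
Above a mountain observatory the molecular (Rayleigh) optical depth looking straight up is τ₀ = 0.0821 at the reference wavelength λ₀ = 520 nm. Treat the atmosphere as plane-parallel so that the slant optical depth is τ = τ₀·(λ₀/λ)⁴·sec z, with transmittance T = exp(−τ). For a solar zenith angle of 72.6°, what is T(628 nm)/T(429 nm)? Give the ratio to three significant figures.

Airmass: sec 72.6° = 3.3440.
τ(628 nm) = 0.0821 × (520/628)⁴ × 3.3440 = 0.0821 × 0.4701 × 3.3440 = 0.1291.
τ(429 nm) = 0.0821 × (520/429)⁴ × 3.3440 = 0.0821 × 2.1587 × 3.3440 = 0.5926.
T(628)/T(429) = exp(τ_B − τ_A) = exp(0.4636) = 1.5898.

1.59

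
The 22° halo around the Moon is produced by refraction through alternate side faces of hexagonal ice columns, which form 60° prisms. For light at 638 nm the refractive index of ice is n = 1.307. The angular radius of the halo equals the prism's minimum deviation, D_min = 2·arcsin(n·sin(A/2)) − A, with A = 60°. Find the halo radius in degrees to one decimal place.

21.6°

n·sin(A/2) = 1.307 × sin 30° = 1.307 × 0.5000 = 0.6535.
D_min = 2·arcsin(0.6535) − 60° = 2 × 40.806° − 60° = 21.612°.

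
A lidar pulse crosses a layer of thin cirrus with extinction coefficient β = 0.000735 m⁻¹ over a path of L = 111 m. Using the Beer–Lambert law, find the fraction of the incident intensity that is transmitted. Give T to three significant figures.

0.922

τ = β·L = 0.000735 × 111 = 0.0816.
T = exp(−0.0816) = 0.9217.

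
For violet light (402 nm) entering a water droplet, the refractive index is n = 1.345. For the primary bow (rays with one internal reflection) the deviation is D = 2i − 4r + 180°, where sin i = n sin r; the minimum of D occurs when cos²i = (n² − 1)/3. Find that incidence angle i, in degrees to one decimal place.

cos²i = (1.345² − 1)/3 = (1.80902 − 1)/3 = 0.26967.
cos i = 0.51930, so i = 58.715°.

58.7°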